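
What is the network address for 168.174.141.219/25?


IP:   10101000.10101110.10001101.11011011
Mask: 11111111.11111111.11111111.10000000
AND operation:
Net:  10101000.10101110.10001101.10000000
Network: 168.174.141.128/25


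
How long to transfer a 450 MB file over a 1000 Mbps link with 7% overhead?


Effective throughput = 1000 * (1 - 7/100) = 930.0 Mbps
File size in Mb = 450 * 8 = 3600 Mb
Time = 3600 / 930.0
Time = 3.871 seconds


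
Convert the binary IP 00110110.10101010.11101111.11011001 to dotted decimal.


00110110 = 54
10101010 = 170
11101111 = 239
11011001 = 217
IP: 54.170.239.217


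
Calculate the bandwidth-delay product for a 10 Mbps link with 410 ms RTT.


BDP = bandwidth * RTT
= 10 Mbps * 410 ms
= 10 * 1e6 * 410 / 1000 bits
= 4100000 bits
= 512500 bytes
= 500.4883 KB
BDP = 4100000 bits (512500 bytes)


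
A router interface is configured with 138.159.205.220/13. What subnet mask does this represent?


/13 means 13 network bits, 19 host bits
Binary: 11111111111110000000000000000000
Mask: 255.248.0.0


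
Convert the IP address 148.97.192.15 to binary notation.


148 = 10010100
97 = 01100001
192 = 11000000
15 = 00001111
Binary: 10010100.01100001.11000000.00001111


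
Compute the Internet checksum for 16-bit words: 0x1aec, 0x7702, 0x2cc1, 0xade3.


Sum all words (with carry folding):
+ 0x1aec = 0x1aec
+ 0x7702 = 0x91ee
+ 0x2cc1 = 0xbeaf
+ 0xade3 = 0x6c93
One's complement: ~0x6c93
Checksum = 0x936c


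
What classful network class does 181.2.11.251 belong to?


First octet: 181
Binary: 10110101
10xxxxxx -> Class B (128-191)
Class B, default mask 255.255.0.0 (/16)


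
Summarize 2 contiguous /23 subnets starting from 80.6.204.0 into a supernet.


Original prefix: /23
Number of subnets: 2 = 2^1
New prefix = 23 - 1 = 22
Supernet: 80.6.204.0/22


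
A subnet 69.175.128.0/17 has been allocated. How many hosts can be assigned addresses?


Host bits = 32 - 17 = 15
Total addresses = 2^15 = 32768
Usable = total - 2 (network and broadcast)
Usable hosts: 32766


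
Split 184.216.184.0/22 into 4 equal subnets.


New prefix = 22 + 2 = 24
Each subnet has 256 addresses
  184.216.184.0/24
  184.216.185.0/24
  184.216.186.0/24
  184.216.187.0/24
Subnets: 184.216.184.0/24, 184.216.185.0/24, 184.216.186.0/24, 184.216.187.0/24


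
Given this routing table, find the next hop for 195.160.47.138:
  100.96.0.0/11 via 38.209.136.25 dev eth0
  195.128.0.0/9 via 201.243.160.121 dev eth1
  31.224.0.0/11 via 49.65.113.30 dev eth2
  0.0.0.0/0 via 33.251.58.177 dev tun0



Longest prefix match for 195.160.47.138:
  /11 100.96.0.0: no
  /9 195.128.0.0: MATCH
  /11 31.224.0.0: no
  /0 0.0.0.0: MATCH
Selected: next-hop 201.243.160.121 via eth1 (matched /9)


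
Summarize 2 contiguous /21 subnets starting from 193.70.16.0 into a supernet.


Original prefix: /21
Number of subnets: 2 = 2^1
New prefix = 21 - 1 = 20
Supernet: 193.70.16.0/20


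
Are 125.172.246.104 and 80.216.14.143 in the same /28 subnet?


Mask: 255.255.255.240
125.172.246.104 AND mask = 125.172.246.96
80.216.14.143 AND mask = 80.216.14.128
No, different subnets (125.172.246.96 vs 80.216.14.128)


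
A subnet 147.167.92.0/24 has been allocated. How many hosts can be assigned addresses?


Host bits = 32 - 24 = 8
Total addresses = 2^8 = 256
Usable = total - 2 (network and broadcast)
Usable hosts: 254


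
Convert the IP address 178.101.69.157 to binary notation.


178 = 10110010
101 = 01100101
69 = 01000101
157 = 10011101
Binary: 10110010.01100101.01000101.10011101


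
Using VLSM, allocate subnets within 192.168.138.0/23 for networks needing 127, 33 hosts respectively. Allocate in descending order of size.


127 hosts -> /24 (254 usable): 192.168.138.0/24
33 hosts -> /26 (62 usable): 192.168.139.0/26
Allocation: 192.168.138.0/24 (127 hosts, 254 usable); 192.168.139.0/26 (33 hosts, 62 usable)


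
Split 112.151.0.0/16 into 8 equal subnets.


New prefix = 16 + 3 = 19
Each subnet has 8192 addresses
  112.151.0.0/19
  112.151.32.0/19
  112.151.64.0/19
  112.151.96.0/19
  112.151.128.0/19
  112.151.160.0/19
  112.151.192.0/19
  112.151.224.0/19
Subnets: 112.151.0.0/19, 112.151.32.0/19, 112.151.64.0/19, 112.151.96.0/19, 112.151.128.0/19, 112.151.160.0/19, 112.151.192.0/19, 112.151.224.0/19


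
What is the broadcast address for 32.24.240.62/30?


Network: 32.24.240.60/30
Host bits = 2
Set all host bits to 1:
Broadcast: 32.24.240.63


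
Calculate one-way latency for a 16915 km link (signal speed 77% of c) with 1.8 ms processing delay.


Speed = 0.77 * 3e5 km/s = 231000 km/s
Propagation delay = 16915 / 231000 = 0.0732 s = 73.2251 ms
Processing delay = 1.8 ms
Total one-way latency = 75.0251 ms


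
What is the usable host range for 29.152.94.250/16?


Network: 29.152.0.0
Broadcast: 29.152.255.255
First usable = network + 1
Last usable = broadcast - 1
Range: 29.152.0.1 to 29.152.255.254


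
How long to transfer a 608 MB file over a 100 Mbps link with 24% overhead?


Effective throughput = 100 * (1 - 24/100) = 76 Mbps
File size in Mb = 608 * 8 = 4864 Mb
Time = 4864 / 76
Time = 64 seconds


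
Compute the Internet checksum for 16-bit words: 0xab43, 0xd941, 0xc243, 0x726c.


Sum all words (with carry folding):
+ 0xab43 = 0xab43
+ 0xd941 = 0x8485
+ 0xc243 = 0x46c9
+ 0x726c = 0xb935
One's complement: ~0xb935
Checksum = 0x46ca


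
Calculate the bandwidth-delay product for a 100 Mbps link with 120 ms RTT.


BDP = bandwidth * RTT
= 100 Mbps * 120 ms
= 100 * 1e6 * 120 / 1000 bits
= 12000000 bits
= 1500000 bytes
= 1464.8438 KB
BDP = 12000000 bits (1500000 bytes)


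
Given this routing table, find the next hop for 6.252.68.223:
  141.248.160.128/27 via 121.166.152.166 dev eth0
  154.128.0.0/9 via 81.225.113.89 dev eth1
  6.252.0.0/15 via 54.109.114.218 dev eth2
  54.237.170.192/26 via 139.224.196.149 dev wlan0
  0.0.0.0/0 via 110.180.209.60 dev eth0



Longest prefix match for 6.252.68.223:
  /27 141.248.160.128: no
  /9 154.128.0.0: no
  /15 6.252.0.0: MATCH
  /26 54.237.170.192: no
  /0 0.0.0.0: MATCH
Selected: next-hop 54.109.114.218 via eth2 (matched /15)


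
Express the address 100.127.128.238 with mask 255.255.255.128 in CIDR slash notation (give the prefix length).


Binary: 11111111.11111111.11111111.10000000
Count leading 1s
Prefix: /25


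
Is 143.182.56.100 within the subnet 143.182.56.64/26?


Subnet network: 143.182.56.64
Test IP AND mask: 143.182.56.64
Yes, 143.182.56.100 is in 143.182.56.64/26


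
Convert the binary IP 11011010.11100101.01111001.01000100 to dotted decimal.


11011010 = 218
11100101 = 229
01111001 = 121
01000100 = 68
IP: 218.229.121.68


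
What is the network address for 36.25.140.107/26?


IP:   00100100.00011001.10001100.01101011
Mask: 11111111.11111111.11111111.11000000
AND operation:
Net:  00100100.00011001.10001100.01000000
Network: 36.25.140.64/26


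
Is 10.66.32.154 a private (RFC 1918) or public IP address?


RFC 1918 private ranges:
  10.0.0.0/8 (10.0.0.0 - 10.255.255.255)
  172.16.0.0/12 (172.16.0.0 - 172.31.255.255)
  192.168.0.0/16 (192.168.0.0 - 192.168.255.255)
Private (in 10.0.0.0/8)


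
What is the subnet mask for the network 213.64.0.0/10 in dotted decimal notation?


/10 means 10 network bits, 22 host bits
Binary: 11111111110000000000000000000000
Mask: 255.192.0.0


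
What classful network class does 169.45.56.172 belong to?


First octet: 169
Binary: 10101001
10xxxxxx -> Class B (128-191)
Class B, default mask 255.255.0.0 (/16)


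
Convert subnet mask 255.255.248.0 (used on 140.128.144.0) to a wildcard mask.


Subnet mask: 255.255.248.0
Wildcard = 255.255.255.255 - subnet mask
255 - 255 = 0
255 - 255 = 0
255 - 248 = 7
255 - 0 = 255
Wildcard: 0.0.7.255


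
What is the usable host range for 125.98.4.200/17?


Network: 125.98.0.0
Broadcast: 125.98.127.255
First usable = network + 1
Last usable = broadcast - 1
Range: 125.98.0.1 to 125.98.127.254


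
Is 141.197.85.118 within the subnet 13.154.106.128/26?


Subnet network: 13.154.106.128
Test IP AND mask: 141.197.85.64
No, 141.197.85.118 is not in 13.154.106.128/26


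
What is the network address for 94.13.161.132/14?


IP:   01011110.00001101.10100001.10000100
Mask: 11111111.11111100.00000000.00000000
AND operation:
Net:  01011110.00001100.00000000.00000000
Network: 94.12.0.0/14


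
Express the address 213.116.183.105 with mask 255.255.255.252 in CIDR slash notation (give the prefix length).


Binary: 11111111.11111111.11111111.11111100
Count leading 1s
Prefix: /30


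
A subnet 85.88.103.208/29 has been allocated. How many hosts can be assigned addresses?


Host bits = 32 - 29 = 3
Total addresses = 2^3 = 8
Usable = total - 2 (network and broadcast)
Usable hosts: 6


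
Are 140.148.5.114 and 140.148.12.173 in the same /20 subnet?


Mask: 255.255.240.0
140.148.5.114 AND mask = 140.148.0.0
140.148.12.173 AND mask = 140.148.0.0
Yes, same subnet (140.148.0.0)


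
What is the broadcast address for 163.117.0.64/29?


Network: 163.117.0.64/29
Host bits = 3
Set all host bits to 1:
Broadcast: 163.117.0.71


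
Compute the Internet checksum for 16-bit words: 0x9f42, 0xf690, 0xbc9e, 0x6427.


Sum all words (with carry folding):
+ 0x9f42 = 0x9f42
+ 0xf690 = 0x95d3
+ 0xbc9e = 0x5272
+ 0x6427 = 0xb699
One's complement: ~0xb699
Checksum = 0x4966


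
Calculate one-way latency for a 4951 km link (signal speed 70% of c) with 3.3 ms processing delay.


Speed = 0.7 * 3e5 km/s = 210000 km/s
Propagation delay = 4951 / 210000 = 0.0236 s = 23.5762 ms
Processing delay = 3.3 ms
Total one-way latency = 26.8762 ms


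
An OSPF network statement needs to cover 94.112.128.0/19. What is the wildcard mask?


Subnet mask: 255.255.224.0
Wildcard = 255.255.255.255 - subnet mask
255 - 255 = 0
255 - 255 = 0
255 - 224 = 31
255 - 0 = 255
Wildcard: 0.0.31.255


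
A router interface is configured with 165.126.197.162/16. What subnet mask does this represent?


/16 means 16 network bits, 16 host bits
Binary: 11111111111111110000000000000000
Mask: 255.255.0.0


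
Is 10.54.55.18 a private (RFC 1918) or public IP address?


RFC 1918 private ranges:
  10.0.0.0/8 (10.0.0.0 - 10.255.255.255)
  172.16.0.0/12 (172.16.0.0 - 172.31.255.255)
  192.168.0.0/16 (192.168.0.0 - 192.168.255.255)
Private (in 10.0.0.0/8)


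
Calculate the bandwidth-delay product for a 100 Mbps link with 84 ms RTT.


BDP = bandwidth * RTT
= 100 Mbps * 84 ms
= 100 * 1e6 * 84 / 1000 bits
= 8400000 bits
= 1050000 bytes
= 1025.3906 KB
BDP = 8400000 bits (1050000 bytes)


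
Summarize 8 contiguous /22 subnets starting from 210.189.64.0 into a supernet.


Original prefix: /22
Number of subnets: 8 = 2^3
New prefix = 22 - 3 = 19
Supernet: 210.189.64.0/19


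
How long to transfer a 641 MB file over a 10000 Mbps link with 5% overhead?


Effective throughput = 10000 * (1 - 5/100) = 9500 Mbps
File size in Mb = 641 * 8 = 5128 Mb
Time = 5128 / 9500
Time = 0.5398 seconds


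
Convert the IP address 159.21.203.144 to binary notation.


159 = 10011111
21 = 00010101
203 = 11001011
144 = 10010000
Binary: 10011111.00010101.11001011.10010000


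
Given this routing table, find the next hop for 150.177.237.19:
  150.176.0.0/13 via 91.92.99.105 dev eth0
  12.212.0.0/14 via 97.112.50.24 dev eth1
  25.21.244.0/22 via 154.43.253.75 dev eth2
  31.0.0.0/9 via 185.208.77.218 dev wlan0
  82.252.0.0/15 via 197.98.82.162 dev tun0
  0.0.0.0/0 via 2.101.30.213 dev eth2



Longest prefix match for 150.177.237.19:
  /13 150.176.0.0: MATCH
  /14 12.212.0.0: no
  /22 25.21.244.0: no
  /9 31.0.0.0: no
  /15 82.252.0.0: no
  /0 0.0.0.0: MATCH
Selected: next-hop 91.92.99.105 via eth0 (matched /13)


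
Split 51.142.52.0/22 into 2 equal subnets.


New prefix = 22 + 1 = 23
Each subnet has 512 addresses
  51.142.52.0/23
  51.142.54.0/23
Subnets: 51.142.52.0/23, 51.142.54.0/23


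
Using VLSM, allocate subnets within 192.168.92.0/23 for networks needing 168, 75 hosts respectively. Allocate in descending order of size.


168 hosts -> /24 (254 usable): 192.168.92.0/24
75 hosts -> /25 (126 usable): 192.168.93.0/25
Allocation: 192.168.92.0/24 (168 hosts, 254 usable); 192.168.93.0/25 (75 hosts, 126 usable)


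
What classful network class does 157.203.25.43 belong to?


First octet: 157
Binary: 10011101
10xxxxxx -> Class B (128-191)
Class B, default mask 255.255.0.0 (/16)


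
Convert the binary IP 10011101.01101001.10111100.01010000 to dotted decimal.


10011101 = 157
01101001 = 105
10111100 = 188
01010000 = 80
IP: 157.105.188.80


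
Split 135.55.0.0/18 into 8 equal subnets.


New prefix = 18 + 3 = 21
Each subnet has 2048 addresses
  135.55.0.0/21
  135.55.8.0/21
  135.55.16.0/21
  135.55.24.0/21
  135.55.32.0/21
  135.55.40.0/21
  135.55.48.0/21
  135.55.56.0/21
Subnets: 135.55.0.0/21, 135.55.8.0/21, 135.55.16.0/21, 135.55.24.0/21, 135.55.32.0/21, 135.55.40.0/21, 135.55.48.0/21, 135.55.56.0/21


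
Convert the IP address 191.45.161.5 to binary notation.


191 = 10111111
45 = 00101101
161 = 10100001
5 = 00000101
Binary: 10111111.00101101.10100001.00000101


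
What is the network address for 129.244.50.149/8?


IP:   10000001.11110100.00110010.10010101
Mask: 11111111.00000000.00000000.00000000
AND operation:
Net:  10000001.00000000.00000000.00000000
Network: 129.0.0.0/8


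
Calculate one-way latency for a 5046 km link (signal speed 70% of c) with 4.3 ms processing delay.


Speed = 0.7 * 3e5 km/s = 210000 km/s
Propagation delay = 5046 / 210000 = 0.024 s = 24.0286 ms
Processing delay = 4.3 ms
Total one-way latency = 28.3286 ms


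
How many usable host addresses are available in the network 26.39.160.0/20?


Host bits = 32 - 20 = 12
Total addresses = 2^12 = 4096
Usable = total - 2 (network and broadcast)
Usable hosts: 4094


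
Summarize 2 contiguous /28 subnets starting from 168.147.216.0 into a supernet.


Original prefix: /28
Number of subnets: 2 = 2^1
New prefix = 28 - 1 = 27
Supernet: 168.147.216.0/27


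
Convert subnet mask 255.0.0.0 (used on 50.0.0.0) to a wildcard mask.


Subnet mask: 255.0.0.0
Wildcard = 255.255.255.255 - subnet mask
255 - 255 = 0
255 - 0 = 255
255 - 0 = 255
255 - 0 = 255
Wildcard: 0.255.255.255


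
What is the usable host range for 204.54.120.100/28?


Network: 204.54.120.96
Broadcast: 204.54.120.111
First usable = network + 1
Last usable = broadcast - 1
Range: 204.54.120.97 to 204.54.120.110


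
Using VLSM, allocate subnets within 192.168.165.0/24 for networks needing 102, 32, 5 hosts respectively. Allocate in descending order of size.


102 hosts -> /25 (126 usable): 192.168.165.0/25
32 hosts -> /26 (62 usable): 192.168.165.128/26
5 hosts -> /29 (6 usable): 192.168.165.192/29
Allocation: 192.168.165.0/25 (102 hosts, 126 usable); 192.168.165.128/26 (32 hosts, 62 usable); 192.168.165.192/29 (5 hosts, 6 usable)


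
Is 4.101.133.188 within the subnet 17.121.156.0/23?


Subnet network: 17.121.156.0
Test IP AND mask: 4.101.132.0
No, 4.101.133.188 is not in 17.121.156.0/23


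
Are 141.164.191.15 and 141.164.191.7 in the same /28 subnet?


Mask: 255.255.255.240
141.164.191.15 AND mask = 141.164.191.0
141.164.191.7 AND mask = 141.164.191.0
Yes, same subnet (141.164.191.0)


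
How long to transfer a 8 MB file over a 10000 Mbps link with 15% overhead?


Effective throughput = 10000 * (1 - 15/100) = 8500 Mbps
File size in Mb = 8 * 8 = 64 Mb
Time = 64 / 8500
Time = 0.0075 seconds


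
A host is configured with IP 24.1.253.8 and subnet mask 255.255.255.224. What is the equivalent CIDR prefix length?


Binary: 11111111.11111111.11111111.11100000
Count leading 1s
Prefix: /27


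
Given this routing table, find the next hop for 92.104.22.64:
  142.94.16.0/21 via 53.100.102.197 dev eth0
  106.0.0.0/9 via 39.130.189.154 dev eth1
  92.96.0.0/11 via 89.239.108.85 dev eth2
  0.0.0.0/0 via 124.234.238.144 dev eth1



Longest prefix match for 92.104.22.64:
  /21 142.94.16.0: no
  /9 106.0.0.0: no
  /11 92.96.0.0: MATCH
  /0 0.0.0.0: MATCH
Selected: next-hop 89.239.108.85 via eth2 (matched /11)


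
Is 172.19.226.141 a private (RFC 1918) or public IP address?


RFC 1918 private ranges:
  10.0.0.0/8 (10.0.0.0 - 10.255.255.255)
  172.16.0.0/12 (172.16.0.0 - 172.31.255.255)
  192.168.0.0/16 (192.168.0.0 - 192.168.255.255)
Private (in 172.16.0.0/12)


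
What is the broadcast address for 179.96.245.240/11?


Network: 179.96.0.0/11
Host bits = 21
Set all host bits to 1:
Broadcast: 179.127.255.255


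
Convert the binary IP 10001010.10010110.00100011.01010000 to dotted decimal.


10001010 = 138
10010110 = 150
00100011 = 35
01010000 = 80
IP: 138.150.35.80


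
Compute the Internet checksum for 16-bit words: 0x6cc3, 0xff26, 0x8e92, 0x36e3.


Sum all words (with carry folding):
+ 0x6cc3 = 0x6cc3
+ 0xff26 = 0x6bea
+ 0x8e92 = 0xfa7c
+ 0x36e3 = 0x3160
One's complement: ~0x3160
Checksum = 0xce9f


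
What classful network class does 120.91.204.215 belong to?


First octet: 120
Binary: 01111000
0xxxxxxx -> Class A (1-126)
Class A, default mask 255.0.0.0 (/8)


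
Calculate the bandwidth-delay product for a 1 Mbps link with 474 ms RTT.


BDP = bandwidth * RTT
= 1 Mbps * 474 ms
= 1 * 1e6 * 474 / 1000 bits
= 474000 bits
= 59250 bytes
= 57.8613 KB
BDP = 474000 bits (59250 bytes)


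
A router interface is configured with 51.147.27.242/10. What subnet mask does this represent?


/10 means 10 network bits, 22 host bits
Binary: 11111111110000000000000000000000
Mask: 255.192.0.0


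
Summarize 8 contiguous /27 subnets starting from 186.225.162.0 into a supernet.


Original prefix: /27
Number of subnets: 8 = 2^3
New prefix = 27 - 3 = 24
Supernet: 186.225.162.0/24


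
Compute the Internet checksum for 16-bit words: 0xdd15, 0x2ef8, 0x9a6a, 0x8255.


Sum all words (with carry folding):
+ 0xdd15 = 0xdd15
+ 0x2ef8 = 0x0c0e
+ 0x9a6a = 0xa678
+ 0x8255 = 0x28ce
One's complement: ~0x28ce
Checksum = 0xd731


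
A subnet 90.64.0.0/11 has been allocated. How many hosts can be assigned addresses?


Host bits = 32 - 11 = 21
Total addresses = 2^21 = 2097152
Usable = total - 2 (network and broadcast)
Usable hosts: 2097150


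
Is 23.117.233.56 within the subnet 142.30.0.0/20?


Subnet network: 142.30.0.0
Test IP AND mask: 23.117.224.0
No, 23.117.233.56 is not in 142.30.0.0/20


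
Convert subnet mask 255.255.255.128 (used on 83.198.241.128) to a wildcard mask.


Subnet mask: 255.255.255.128
Wildcard = 255.255.255.255 - subnet mask
255 - 255 = 0
255 - 255 = 0
255 - 255 = 0
255 - 128 = 127
Wildcard: 0.0.0.127


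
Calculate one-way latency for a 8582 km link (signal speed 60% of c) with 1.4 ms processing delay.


Speed = 0.6 * 3e5 km/s = 180000 km/s
Propagation delay = 8582 / 180000 = 0.0477 s = 47.6778 ms
Processing delay = 1.4 ms
Total one-way latency = 49.0778 ms


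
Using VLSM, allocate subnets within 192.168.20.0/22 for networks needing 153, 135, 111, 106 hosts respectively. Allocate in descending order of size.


153 hosts -> /24 (254 usable): 192.168.20.0/24
135 hosts -> /24 (254 usable): 192.168.21.0/24
111 hosts -> /25 (126 usable): 192.168.22.0/25
106 hosts -> /25 (126 usable): 192.168.22.128/25
Allocation: 192.168.20.0/24 (153 hosts, 254 usable); 192.168.21.0/24 (135 hosts, 254 usable); 192.168.22.0/25 (111 hosts, 126 usable); 192.168.22.128/25 (106 hosts, 126 usable)


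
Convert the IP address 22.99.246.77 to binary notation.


22 = 00010110
99 = 01100011
246 = 11110110
77 = 01001101
Binary: 00010110.01100011.11110110.01001101


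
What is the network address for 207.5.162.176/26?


IP:   11001111.00000101.10100010.10110000
Mask: 11111111.11111111.11111111.11000000
AND operation:
Net:  11001111.00000101.10100010.10000000
Network: 207.5.162.128/26


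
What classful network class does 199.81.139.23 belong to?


First octet: 199
Binary: 11000111
110xxxxx -> Class C (192-223)
Class C, default mask 255.255.255.0 (/24)


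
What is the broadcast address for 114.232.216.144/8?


Network: 114.0.0.0/8
Host bits = 24
Set all host bits to 1:
Broadcast: 114.255.255.255


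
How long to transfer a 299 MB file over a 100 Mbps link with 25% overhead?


Effective throughput = 100 * (1 - 25/100) = 75 Mbps
File size in Mb = 299 * 8 = 2392 Mb
Time = 2392 / 75
Time = 31.8933 seconds


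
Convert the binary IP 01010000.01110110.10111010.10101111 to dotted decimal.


01010000 = 80
01110110 = 118
10111010 = 186
10101111 = 175
IP: 80.118.186.175


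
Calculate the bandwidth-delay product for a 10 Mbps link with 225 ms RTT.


BDP = bandwidth * RTT
= 10 Mbps * 225 ms
= 10 * 1e6 * 225 / 1000 bits
= 2250000 bits
= 281250 bytes
= 274.6582 KB
BDP = 2250000 bits (281250 bytes)


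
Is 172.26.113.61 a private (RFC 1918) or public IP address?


RFC 1918 private ranges:
  10.0.0.0/8 (10.0.0.0 - 10.255.255.255)
  172.16.0.0/12 (172.16.0.0 - 172.31.255.255)
  192.168.0.0/16 (192.168.0.0 - 192.168.255.255)
Private (in 172.16.0.0/12)


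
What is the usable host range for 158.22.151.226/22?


Network: 158.22.148.0
Broadcast: 158.22.151.255
First usable = network + 1
Last usable = broadcast - 1
Range: 158.22.148.1 to 158.22.151.254


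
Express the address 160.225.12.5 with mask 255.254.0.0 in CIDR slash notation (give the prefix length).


Binary: 11111111.11111110.00000000.00000000
Count leading 1s
Prefix: /15


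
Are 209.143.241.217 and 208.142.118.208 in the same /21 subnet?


Mask: 255.255.248.0
209.143.241.217 AND mask = 209.143.240.0
208.142.118.208 AND mask = 208.142.112.0
No, different subnets (209.143.240.0 vs 208.142.112.0)


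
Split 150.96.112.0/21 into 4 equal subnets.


New prefix = 21 + 2 = 23
Each subnet has 512 addresses
  150.96.112.0/23
  150.96.114.0/23
  150.96.116.0/23
  150.96.118.0/23
Subnets: 150.96.112.0/23, 150.96.114.0/23, 150.96.116.0/23, 150.96.118.0/23


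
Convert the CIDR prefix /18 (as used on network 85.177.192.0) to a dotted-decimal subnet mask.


/18 means 18 network bits, 14 host bits
Binary: 11111111111111111100000000000000
Mask: 255.255.192.0


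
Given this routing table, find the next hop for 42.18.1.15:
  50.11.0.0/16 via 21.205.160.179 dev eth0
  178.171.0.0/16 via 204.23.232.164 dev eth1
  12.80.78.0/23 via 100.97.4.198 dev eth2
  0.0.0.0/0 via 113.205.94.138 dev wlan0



Longest prefix match for 42.18.1.15:
  /16 50.11.0.0: no
  /16 178.171.0.0: no
  /23 12.80.78.0: no
  /0 0.0.0.0: MATCH
Selected: next-hop 113.205.94.138 via wlan0 (matched /0)


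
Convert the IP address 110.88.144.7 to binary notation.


110 = 01101110
88 = 01011000
144 = 10010000
7 = 00000111
Binary: 01101110.01011000.10010000.00000111


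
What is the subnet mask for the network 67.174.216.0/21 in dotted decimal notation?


/21 means 21 network bits, 11 host bits
Binary: 11111111111111111111100000000000
Mask: 255.255.248.0


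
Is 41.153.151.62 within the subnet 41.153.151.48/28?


Subnet network: 41.153.151.48
Test IP AND mask: 41.153.151.48
Yes, 41.153.151.62 is in 41.153.151.48/28


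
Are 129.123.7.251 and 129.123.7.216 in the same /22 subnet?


Mask: 255.255.252.0
129.123.7.251 AND mask = 129.123.4.0
129.123.7.216 AND mask = 129.123.4.0
Yes, same subnet (129.123.4.0)


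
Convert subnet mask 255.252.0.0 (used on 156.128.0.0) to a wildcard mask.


Subnet mask: 255.252.0.0
Wildcard = 255.255.255.255 - subnet mask
255 - 255 = 0
255 - 252 = 3
255 - 0 = 255
255 - 0 = 255
Wildcard: 0.3.255.255


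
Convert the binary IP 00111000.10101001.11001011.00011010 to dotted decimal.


00111000 = 56
10101001 = 169
11001011 = 203
00011010 = 26
IP: 56.169.203.26


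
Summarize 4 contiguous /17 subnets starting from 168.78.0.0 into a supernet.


Original prefix: /17
Number of subnets: 4 = 2^2
New prefix = 17 - 2 = 15
Supernet: 168.78.0.0/15


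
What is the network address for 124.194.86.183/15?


IP:   01111100.11000010.01010110.10110111
Mask: 11111111.11111110.00000000.00000000
AND operation:
Net:  01111100.11000010.00000000.00000000
Network: 124.194.0.0/15


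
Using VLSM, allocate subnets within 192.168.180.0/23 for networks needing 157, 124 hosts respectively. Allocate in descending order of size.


157 hosts -> /24 (254 usable): 192.168.180.0/24
124 hosts -> /25 (126 usable): 192.168.181.0/25
Allocation: 192.168.180.0/24 (157 hosts, 254 usable); 192.168.181.0/25 (124 hosts, 126 usable)


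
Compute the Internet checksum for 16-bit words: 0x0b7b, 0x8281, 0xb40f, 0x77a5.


Sum all words (with carry folding):
+ 0x0b7b = 0x0b7b
+ 0x8281 = 0x8dfc
+ 0xb40f = 0x420c
+ 0x77a5 = 0xb9b1
One's complement: ~0xb9b1
Checksum = 0x464e


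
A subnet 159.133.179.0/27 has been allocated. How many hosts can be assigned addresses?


Host bits = 32 - 27 = 5
Total addresses = 2^5 = 32
Usable = total - 2 (network and broadcast)
Usable hosts: 30


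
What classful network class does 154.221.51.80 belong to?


First octet: 154
Binary: 10011010
10xxxxxx -> Class B (128-191)
Class B, default mask 255.255.0.0 (/16)


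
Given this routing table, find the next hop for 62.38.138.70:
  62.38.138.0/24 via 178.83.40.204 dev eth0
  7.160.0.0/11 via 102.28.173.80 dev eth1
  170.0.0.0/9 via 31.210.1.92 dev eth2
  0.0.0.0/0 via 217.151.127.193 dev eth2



Longest prefix match for 62.38.138.70:
  /24 62.38.138.0: MATCH
  /11 7.160.0.0: no
  /9 170.0.0.0: no
  /0 0.0.0.0: MATCH
Selected: next-hop 178.83.40.204 via eth0 (matched /24)


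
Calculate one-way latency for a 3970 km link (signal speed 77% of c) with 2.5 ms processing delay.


Speed = 0.77 * 3e5 km/s = 231000 km/s
Propagation delay = 3970 / 231000 = 0.0172 s = 17.1861 ms
Processing delay = 2.5 ms
Total one-way latency = 19.6861 ms


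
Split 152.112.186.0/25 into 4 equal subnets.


New prefix = 25 + 2 = 27
Each subnet has 32 addresses
  152.112.186.0/27
  152.112.186.32/27
  152.112.186.64/27
  152.112.186.96/27
Subnets: 152.112.186.0/27, 152.112.186.32/27, 152.112.186.64/27, 152.112.186.96/27


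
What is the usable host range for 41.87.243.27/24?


Network: 41.87.243.0
Broadcast: 41.87.243.255
First usable = network + 1
Last usable = broadcast - 1
Range: 41.87.243.1 to 41.87.243.254


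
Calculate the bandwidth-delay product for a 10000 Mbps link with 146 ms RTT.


BDP = bandwidth * RTT
= 10000 Mbps * 146 ms
= 10000 * 1e6 * 146 / 1000 bits
= 1460000000 bits
= 182500000 bytes
= 178222.6562 KB
BDP = 1460000000 bits (182500000 bytes)


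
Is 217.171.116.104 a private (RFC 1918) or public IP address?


RFC 1918 private ranges:
  10.0.0.0/8 (10.0.0.0 - 10.255.255.255)
  172.16.0.0/12 (172.16.0.0 - 172.31.255.255)
  192.168.0.0/16 (192.168.0.0 - 192.168.255.255)
Public (not in any RFC 1918 range)


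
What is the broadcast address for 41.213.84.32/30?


Network: 41.213.84.32/30
Host bits = 2
Set all host bits to 1:
Broadcast: 41.213.84.35


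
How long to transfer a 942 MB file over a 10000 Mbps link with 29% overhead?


Effective throughput = 10000 * (1 - 29/100) = 7100 Mbps
File size in Mb = 942 * 8 = 7536 Mb
Time = 7536 / 7100
Time = 1.0614 seconds


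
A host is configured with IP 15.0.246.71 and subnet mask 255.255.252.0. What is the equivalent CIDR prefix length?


Binary: 11111111.11111111.11111100.00000000
Count leading 1s
Prefix: /22


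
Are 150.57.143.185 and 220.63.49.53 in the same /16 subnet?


Mask: 255.255.0.0
150.57.143.185 AND mask = 150.57.0.0
220.63.49.53 AND mask = 220.63.0.0
No, different subnets (150.57.0.0 vs 220.63.0.0)


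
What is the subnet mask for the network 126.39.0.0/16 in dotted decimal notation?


/16 means 16 network bits, 16 host bits
Binary: 11111111111111110000000000000000
Mask: 255.255.0.0


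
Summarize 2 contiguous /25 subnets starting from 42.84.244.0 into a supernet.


Original prefix: /25
Number of subnets: 2 = 2^1
New prefix = 25 - 1 = 24
Supernet: 42.84.244.0/24


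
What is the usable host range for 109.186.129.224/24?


Network: 109.186.129.0
Broadcast: 109.186.129.255
First usable = network + 1
Last usable = broadcast - 1
Range: 109.186.129.1 to 109.186.129.254


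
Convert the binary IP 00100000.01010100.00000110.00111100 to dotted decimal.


00100000 = 32
01010100 = 84
00000110 = 6
00111100 = 60
IP: 32.84.6.60


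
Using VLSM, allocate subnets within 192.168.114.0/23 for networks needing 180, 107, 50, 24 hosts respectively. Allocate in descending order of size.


180 hosts -> /24 (254 usable): 192.168.114.0/24
107 hosts -> /25 (126 usable): 192.168.115.0/25
50 hosts -> /26 (62 usable): 192.168.115.128/26
24 hosts -> /27 (30 usable): 192.168.115.192/27
Allocation: 192.168.114.0/24 (180 hosts, 254 usable); 192.168.115.0/25 (107 hosts, 126 usable); 192.168.115.128/26 (50 hosts, 62 usable); 192.168.115.192/27 (24 hosts, 30 usable)


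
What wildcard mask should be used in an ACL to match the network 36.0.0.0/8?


Subnet mask: 255.0.0.0
Wildcard = 255.255.255.255 - subnet mask
255 - 255 = 0
255 - 0 = 255
255 - 0 = 255
255 - 0 = 255
Wildcard: 0.255.255.255


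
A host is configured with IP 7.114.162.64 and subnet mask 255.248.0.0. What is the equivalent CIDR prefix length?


Binary: 11111111.11111000.00000000.00000000
Count leading 1s
Prefix: /13


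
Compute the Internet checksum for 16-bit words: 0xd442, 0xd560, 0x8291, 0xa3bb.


Sum all words (with carry folding):
+ 0xd442 = 0xd442
+ 0xd560 = 0xa9a3
+ 0x8291 = 0x2c35
+ 0xa3bb = 0xcff0
One's complement: ~0xcff0
Checksum = 0x300f


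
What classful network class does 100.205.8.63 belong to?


First octet: 100
Binary: 01100100
0xxxxxxx -> Class A (1-126)
Class A, default mask 255.0.0.0 (/8)


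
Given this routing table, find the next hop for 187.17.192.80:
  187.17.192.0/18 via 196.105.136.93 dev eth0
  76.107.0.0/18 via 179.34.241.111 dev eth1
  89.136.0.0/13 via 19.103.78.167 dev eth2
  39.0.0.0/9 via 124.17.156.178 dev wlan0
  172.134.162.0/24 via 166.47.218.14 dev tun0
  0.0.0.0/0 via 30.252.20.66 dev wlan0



Longest prefix match for 187.17.192.80:
  /18 187.17.192.0: MATCH
  /18 76.107.0.0: no
  /13 89.136.0.0: no
  /9 39.0.0.0: no
  /24 172.134.162.0: no
  /0 0.0.0.0: MATCH
Selected: next-hop 196.105.136.93 via eth0 (matched /18)


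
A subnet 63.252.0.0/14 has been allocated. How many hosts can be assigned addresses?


Host bits = 32 - 14 = 18
Total addresses = 2^18 = 262144
Usable = total - 2 (network and broadcast)
Usable hosts: 262142


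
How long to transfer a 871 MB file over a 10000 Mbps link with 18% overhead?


Effective throughput = 10000 * (1 - 18/100) = 8200 Mbps
File size in Mb = 871 * 8 = 6968 Mb
Time = 6968 / 8200
Time = 0.8498 seconds


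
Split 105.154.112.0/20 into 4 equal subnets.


New prefix = 20 + 2 = 22
Each subnet has 1024 addresses
  105.154.112.0/22
  105.154.116.0/22
  105.154.120.0/22
  105.154.124.0/22
Subnets: 105.154.112.0/22, 105.154.116.0/22, 105.154.120.0/22, 105.154.124.0/22


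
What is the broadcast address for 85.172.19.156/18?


Network: 85.172.0.0/18
Host bits = 14
Set all host bits to 1:
Broadcast: 85.172.63.255


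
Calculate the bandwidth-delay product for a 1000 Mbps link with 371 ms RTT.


BDP = bandwidth * RTT
= 1000 Mbps * 371 ms
= 1000 * 1e6 * 371 / 1000 bits
= 371000000 bits
= 46375000 bytes
= 45288.0859 KB
BDP = 371000000 bits (46375000 bytes)


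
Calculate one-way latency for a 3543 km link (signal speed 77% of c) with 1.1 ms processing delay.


Speed = 0.77 * 3e5 km/s = 231000 km/s
Propagation delay = 3543 / 231000 = 0.0153 s = 15.3377 ms
Processing delay = 1.1 ms
Total one-way latency = 16.4377 ms


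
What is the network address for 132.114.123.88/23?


IP:   10000100.01110010.01111011.01011000
Mask: 11111111.11111111.11111110.00000000
AND operation:
Net:  10000100.01110010.01111010.00000000
Network: 132.114.122.0/23


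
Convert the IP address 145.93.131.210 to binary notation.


145 = 10010001
93 = 01011101
131 = 10000011
210 = 11010010
Binary: 10010001.01011101.10000011.11010010


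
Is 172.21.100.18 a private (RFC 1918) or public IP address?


RFC 1918 private ranges:
  10.0.0.0/8 (10.0.0.0 - 10.255.255.255)
  172.16.0.0/12 (172.16.0.0 - 172.31.255.255)
  192.168.0.0/16 (192.168.0.0 - 192.168.255.255)
Private (in 172.16.0.0/12)


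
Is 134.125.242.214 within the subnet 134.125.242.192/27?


Subnet network: 134.125.242.192
Test IP AND mask: 134.125.242.192
Yes, 134.125.242.214 is in 134.125.242.192/27


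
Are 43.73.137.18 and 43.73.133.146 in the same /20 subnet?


Mask: 255.255.240.0
43.73.137.18 AND mask = 43.73.128.0
43.73.133.146 AND mask = 43.73.128.0
Yes, same subnet (43.73.128.0)


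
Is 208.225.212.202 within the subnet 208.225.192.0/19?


Subnet network: 208.225.192.0
Test IP AND mask: 208.225.192.0
Yes, 208.225.212.202 is in 208.225.192.0/19


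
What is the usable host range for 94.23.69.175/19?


Network: 94.23.64.0
Broadcast: 94.23.95.255
First usable = network + 1
Last usable = broadcast - 1
Range: 94.23.64.1 to 94.23.95.254


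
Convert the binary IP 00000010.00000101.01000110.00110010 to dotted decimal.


00000010 = 2
00000101 = 5
01000110 = 70
00110010 = 50
IP: 2.5.70.50


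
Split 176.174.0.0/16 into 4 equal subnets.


New prefix = 16 + 2 = 18
Each subnet has 16384 addresses
  176.174.0.0/18
  176.174.64.0/18
  176.174.128.0/18
  176.174.192.0/18
Subnets: 176.174.0.0/18, 176.174.64.0/18, 176.174.128.0/18, 176.174.192.0/18


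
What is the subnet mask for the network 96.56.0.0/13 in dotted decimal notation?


/13 means 13 network bits, 19 host bits
Binary: 11111111111110000000000000000000
Mask: 255.248.0.0


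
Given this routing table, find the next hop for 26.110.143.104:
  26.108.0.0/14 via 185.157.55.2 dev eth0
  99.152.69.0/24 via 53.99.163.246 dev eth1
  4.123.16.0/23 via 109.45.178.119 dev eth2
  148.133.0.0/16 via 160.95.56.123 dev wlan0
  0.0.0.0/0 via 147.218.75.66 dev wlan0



Longest prefix match for 26.110.143.104:
  /14 26.108.0.0: MATCH
  /24 99.152.69.0: no
  /23 4.123.16.0: no
  /16 148.133.0.0: no
  /0 0.0.0.0: MATCH
Selected: next-hop 185.157.55.2 via eth0 (matched /14)


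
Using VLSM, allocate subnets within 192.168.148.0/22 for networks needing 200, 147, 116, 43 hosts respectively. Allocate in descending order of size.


200 hosts -> /24 (254 usable): 192.168.148.0/24
147 hosts -> /24 (254 usable): 192.168.149.0/24
116 hosts -> /25 (126 usable): 192.168.150.0/25
43 hosts -> /26 (62 usable): 192.168.150.128/26
Allocation: 192.168.148.0/24 (200 hosts, 254 usable); 192.168.149.0/24 (147 hosts, 254 usable); 192.168.150.0/25 (116 hosts, 126 usable); 192.168.150.128/26 (43 hosts, 62 usable)


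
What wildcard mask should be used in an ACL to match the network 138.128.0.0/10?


Subnet mask: 255.192.0.0
Wildcard = 255.255.255.255 - subnet mask
255 - 255 = 0
255 - 192 = 63
255 - 0 = 255
255 - 0 = 255
Wildcard: 0.63.255.255


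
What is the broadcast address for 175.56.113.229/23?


Network: 175.56.112.0/23
Host bits = 9
Set all host bits to 1:
Broadcast: 175.56.113.255


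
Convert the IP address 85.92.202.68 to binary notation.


85 = 01010101
92 = 01011100
202 = 11001010
68 = 01000100
Binary: 01010101.01011100.11001010.01000100


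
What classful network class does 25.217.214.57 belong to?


First octet: 25
Binary: 00011001
0xxxxxxx -> Class A (1-126)
Class A, default mask 255.0.0.0 (/8)


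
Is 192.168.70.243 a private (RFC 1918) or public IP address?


RFC 1918 private ranges:
  10.0.0.0/8 (10.0.0.0 - 10.255.255.255)
  172.16.0.0/12 (172.16.0.0 - 172.31.255.255)
  192.168.0.0/16 (192.168.0.0 - 192.168.255.255)
Private (in 192.168.0.0/16)


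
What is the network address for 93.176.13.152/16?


IP:   01011101.10110000.00001101.10011000
Mask: 11111111.11111111.00000000.00000000
AND operation:
Net:  01011101.10110000.00000000.00000000
Network: 93.176.0.0/16


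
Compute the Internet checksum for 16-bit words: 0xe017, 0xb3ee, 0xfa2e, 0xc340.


Sum all words (with carry folding):
+ 0xe017 = 0xe017
+ 0xb3ee = 0x9406
+ 0xfa2e = 0x8e35
+ 0xc340 = 0x5176
One's complement: ~0x5176
Checksum = 0xae89


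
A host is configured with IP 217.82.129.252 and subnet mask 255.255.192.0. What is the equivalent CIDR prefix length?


Binary: 11111111.11111111.11000000.00000000
Count leading 1s
Prefix: /18


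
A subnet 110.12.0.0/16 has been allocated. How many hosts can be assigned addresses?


Host bits = 32 - 16 = 16
Total addresses = 2^16 = 65536
Usable = total - 2 (network and broadcast)
Usable hosts: 65534


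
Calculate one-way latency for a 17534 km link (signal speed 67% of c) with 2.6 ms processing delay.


Speed = 0.67 * 3e5 km/s = 201000 km/s
Propagation delay = 17534 / 201000 = 0.0872 s = 87.2338 ms
Processing delay = 2.6 ms
Total one-way latency = 89.8338 ms


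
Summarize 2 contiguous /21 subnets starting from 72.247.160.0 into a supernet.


Original prefix: /21
Number of subnets: 2 = 2^1
New prefix = 21 - 1 = 20
Supernet: 72.247.160.0/20


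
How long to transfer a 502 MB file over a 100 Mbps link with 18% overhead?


Effective throughput = 100 * (1 - 18/100) = 82 Mbps
File size in Mb = 502 * 8 = 4016 Mb
Time = 4016 / 82
Time = 48.9756 seconds


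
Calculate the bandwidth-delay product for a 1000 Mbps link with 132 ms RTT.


BDP = bandwidth * RTT
= 1000 Mbps * 132 ms
= 1000 * 1e6 * 132 / 1000 bits
= 132000000 bits
= 16500000 bytes
= 16113.2812 KB
BDP = 132000000 bits (16500000 bytes)


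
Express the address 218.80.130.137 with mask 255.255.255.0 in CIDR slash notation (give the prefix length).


Binary: 11111111.11111111.11111111.00000000
Count leading 1s
Prefix: /24


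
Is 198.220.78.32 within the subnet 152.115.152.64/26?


Subnet network: 152.115.152.64
Test IP AND mask: 198.220.78.0
No, 198.220.78.32 is not in 152.115.152.64/26


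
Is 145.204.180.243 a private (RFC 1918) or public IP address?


RFC 1918 private ranges:
  10.0.0.0/8 (10.0.0.0 - 10.255.255.255)
  172.16.0.0/12 (172.16.0.0 - 172.31.255.255)
  192.168.0.0/16 (192.168.0.0 - 192.168.255.255)
Public (not in any RFC 1918 range)


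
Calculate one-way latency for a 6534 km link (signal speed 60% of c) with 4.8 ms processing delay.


Speed = 0.6 * 3e5 km/s = 180000 km/s
Propagation delay = 6534 / 180000 = 0.0363 s = 36.3 ms
Processing delay = 4.8 ms
Total one-way latency = 41.1 ms


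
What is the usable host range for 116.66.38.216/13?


Network: 116.64.0.0
Broadcast: 116.71.255.255
First usable = network + 1
Last usable = broadcast - 1
Range: 116.64.0.1 to 116.71.255.254


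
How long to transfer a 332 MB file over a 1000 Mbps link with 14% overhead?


Effective throughput = 1000 * (1 - 14/100) = 860 Mbps
File size in Mb = 332 * 8 = 2656 Mb
Time = 2656 / 860
Time = 3.0884 seconds


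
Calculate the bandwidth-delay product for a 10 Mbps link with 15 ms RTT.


BDP = bandwidth * RTT
= 10 Mbps * 15 ms
= 10 * 1e6 * 15 / 1000 bits
= 150000 bits
= 18750 bytes
= 18.3105 KB
BDP = 150000 bits (18750 bytes)


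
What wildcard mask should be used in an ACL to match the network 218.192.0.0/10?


Subnet mask: 255.192.0.0
Wildcard = 255.255.255.255 - subnet mask
255 - 255 = 0
255 - 192 = 63
255 - 0 = 255
255 - 0 = 255
Wildcard: 0.63.255.255


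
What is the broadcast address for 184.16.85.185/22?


Network: 184.16.84.0/22
Host bits = 10
Set all host bits to 1:
Broadcast: 184.16.87.255


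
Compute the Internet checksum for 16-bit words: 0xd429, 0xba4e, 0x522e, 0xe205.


Sum all words (with carry folding):
+ 0xd429 = 0xd429
+ 0xba4e = 0x8e78
+ 0x522e = 0xe0a6
+ 0xe205 = 0xc2ac
One's complement: ~0xc2ac
Checksum = 0x3d53


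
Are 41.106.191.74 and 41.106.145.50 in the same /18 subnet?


Mask: 255.255.192.0
41.106.191.74 AND mask = 41.106.128.0
41.106.145.50 AND mask = 41.106.128.0
Yes, same subnet (41.106.128.0)
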